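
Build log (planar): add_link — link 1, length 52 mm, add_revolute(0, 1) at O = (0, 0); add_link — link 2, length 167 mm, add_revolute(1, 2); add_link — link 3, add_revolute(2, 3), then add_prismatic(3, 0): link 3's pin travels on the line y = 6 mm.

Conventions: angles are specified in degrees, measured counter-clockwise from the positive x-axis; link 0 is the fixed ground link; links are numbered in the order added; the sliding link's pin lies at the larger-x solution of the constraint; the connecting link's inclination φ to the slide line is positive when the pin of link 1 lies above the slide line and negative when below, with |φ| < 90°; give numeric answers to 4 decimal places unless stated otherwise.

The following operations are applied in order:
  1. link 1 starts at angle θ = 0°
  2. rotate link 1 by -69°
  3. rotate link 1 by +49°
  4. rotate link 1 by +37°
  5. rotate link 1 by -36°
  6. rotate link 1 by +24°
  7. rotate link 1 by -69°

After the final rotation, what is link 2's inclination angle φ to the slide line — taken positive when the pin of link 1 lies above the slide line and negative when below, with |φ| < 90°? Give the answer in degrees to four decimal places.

geometry: r = 52 mm, L = 167 mm, e = 6 mm; θ starts at 0°
rotate link 1 by -69°: θ ← 0° -69° = -69°
rotate link 1 by +49°: θ ← -69° +49° = -20°
rotate link 1 by +37°: θ ← -20° +37° = 17°
rotate link 1 by -36°: θ ← 17° -36° = -19°
rotate link 1 by +24°: θ ← -19° +24° = 5°
rotate link 1 by -69°: θ ← 5° -69° = -64°
h = r sin θ − e = -46.737290 − 6 = -52.737290
sin φ = h / L = -52.737290 / 167 = -0.31579216
φ = arcsin(-0.31579216) = -18.408642°

-18.4086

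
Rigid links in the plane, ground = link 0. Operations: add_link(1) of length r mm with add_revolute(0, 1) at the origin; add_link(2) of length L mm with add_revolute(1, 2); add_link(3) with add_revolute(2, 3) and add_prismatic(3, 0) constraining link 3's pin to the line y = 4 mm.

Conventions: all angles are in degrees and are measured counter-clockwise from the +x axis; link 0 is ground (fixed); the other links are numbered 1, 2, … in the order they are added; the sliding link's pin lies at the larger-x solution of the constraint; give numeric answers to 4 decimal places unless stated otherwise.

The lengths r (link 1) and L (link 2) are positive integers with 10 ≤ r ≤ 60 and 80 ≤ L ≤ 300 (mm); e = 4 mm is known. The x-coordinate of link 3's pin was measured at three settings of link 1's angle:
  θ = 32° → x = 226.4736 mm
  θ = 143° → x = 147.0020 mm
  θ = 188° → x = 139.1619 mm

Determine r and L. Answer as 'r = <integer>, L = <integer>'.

constraint per measurement: (x − r cos θ)² + (r sin θ − e)² = L²
subtracting the θ₁ and θ₂ equations cancels the r² and L² terms:
r = (x₁² − x₂²) / (2[(x₁cos θ₁ + e sin θ₁) − (x₂cos θ₂ + e sin θ₂)]) = 48.0000 → r = 48
L² = (x₁ − r cos θ₁)² + (r sin θ₁ − e)² = 34968.9940 → L = 187.0000 → L = 187
check at θ₃=188°: x = 139.1619 (printed 139.1619) ✓

r = 48, L = 187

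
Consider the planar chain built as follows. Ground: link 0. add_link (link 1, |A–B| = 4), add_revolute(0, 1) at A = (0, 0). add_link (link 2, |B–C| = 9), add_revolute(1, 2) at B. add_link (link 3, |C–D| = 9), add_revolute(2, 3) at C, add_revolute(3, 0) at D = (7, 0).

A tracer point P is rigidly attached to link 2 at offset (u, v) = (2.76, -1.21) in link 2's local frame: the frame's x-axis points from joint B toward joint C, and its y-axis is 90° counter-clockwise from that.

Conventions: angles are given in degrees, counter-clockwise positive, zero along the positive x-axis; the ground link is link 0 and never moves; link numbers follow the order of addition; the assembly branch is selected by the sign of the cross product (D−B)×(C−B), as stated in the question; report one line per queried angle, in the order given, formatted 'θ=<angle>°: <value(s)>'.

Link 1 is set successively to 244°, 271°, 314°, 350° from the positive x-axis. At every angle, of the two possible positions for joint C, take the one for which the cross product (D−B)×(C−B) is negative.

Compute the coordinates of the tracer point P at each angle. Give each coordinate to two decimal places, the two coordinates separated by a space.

A=(0,0), D=(7.00,0)
θ=244°: B = A + 4.00·(cos244°, sin244°) = (-1.7535, -3.5952)
θ=244°: |BD| = 9.4630
θ=244°: circle(B,9.00) ∩ circle(D,9.00): a=4.7315, h=7.6559
θ=244°:   candidates: C₊=(-0.2854,5.2843) cross=72.448; C₋=(5.5319,-8.8794) cross=-72.448
θ=244°:   branch - wants cross < 0 → take C=(5.5319,-8.8794) (cross=-72.448)
θ=244°: ex = (C−B)/|BC| = (0.8095,-0.5871); ey = (0.5871,0.8095)
θ=244°: P = B + 2.76·ex + -1.21·ey = (-0.2297,-6.1952)
θ=271°: B = A + 4.00·(cos271°, sin271°) = (0.0698, -3.9994)
θ=271°: |BD| = 8.0014
θ=271°: circle(B,9.00) ∩ circle(D,9.00): a=4.0007, h=8.0619
θ=271°:   candidates: C₊=(-0.4947,4.9829) cross=64.507; C₋=(7.5645,-8.9823) cross=-64.507
θ=271°:   branch - wants cross < 0 → take C=(7.5645,-8.9823) (cross=-64.507)
θ=271°: ex = (C−B)/|BC| = (0.8327,-0.5537); ey = (0.5537,0.8327)
θ=271°: P = B + 2.76·ex + -1.21·ey = (1.6983,-6.5351)
θ=314°: B = A + 4.00·(cos314°, sin314°) = (2.7786, -2.8774)
θ=314°: |BD| = 5.1087
θ=314°: circle(B,9.00) ∩ circle(D,9.00): a=2.5544, h=8.6299
θ=314°:   candidates: C₊=(0.0287,5.6922) cross=44.088; C₋=(9.7499,-8.5696) cross=-44.088
θ=314°:   branch - wants cross < 0 → take C=(9.7499,-8.5696) (cross=-44.088)
θ=314°: ex = (C−B)/|BC| = (0.7746,-0.6325); ey = (0.6325,0.7746)
θ=314°: P = B + 2.76·ex + -1.21·ey = (4.1512,-5.5602)
θ=350°: B = A + 4.00·(cos350°, sin350°) = (3.9392, -0.6946)
θ=350°: |BD| = 3.1386
θ=350°: circle(B,9.00) ∩ circle(D,9.00): a=1.5693, h=8.8621
θ=350°:   candidates: C₊=(3.5084,8.2951) cross=27.815; C₋=(7.4309,-8.9897) cross=-27.815
θ=350°:   branch - wants cross < 0 → take C=(7.4309,-8.9897) (cross=-27.815)
θ=350°: ex = (C−B)/|BC| = (0.3880,-0.9217); ey = (0.9217,0.3880)
θ=350°: P = B + 2.76·ex + -1.21·ey = (3.8948,-3.7079)

θ=244°: -0.23 -6.20
θ=271°: 1.70 -6.54
θ=314°: 4.15 -5.56
θ=350°: 3.89 -3.71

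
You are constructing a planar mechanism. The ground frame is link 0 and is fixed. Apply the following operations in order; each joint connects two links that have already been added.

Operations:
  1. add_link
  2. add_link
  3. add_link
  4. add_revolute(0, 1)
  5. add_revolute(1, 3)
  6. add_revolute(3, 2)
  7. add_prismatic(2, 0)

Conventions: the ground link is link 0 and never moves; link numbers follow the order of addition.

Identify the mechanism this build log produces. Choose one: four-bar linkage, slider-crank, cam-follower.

links: 4 (incl. ground); joints: 3 revolute, 1 prismatic, 0 higher (cam) pair, forming one closed loop
4 links, 3 revolutes + 1 prismatic in one loop → slider-crank

slider-crank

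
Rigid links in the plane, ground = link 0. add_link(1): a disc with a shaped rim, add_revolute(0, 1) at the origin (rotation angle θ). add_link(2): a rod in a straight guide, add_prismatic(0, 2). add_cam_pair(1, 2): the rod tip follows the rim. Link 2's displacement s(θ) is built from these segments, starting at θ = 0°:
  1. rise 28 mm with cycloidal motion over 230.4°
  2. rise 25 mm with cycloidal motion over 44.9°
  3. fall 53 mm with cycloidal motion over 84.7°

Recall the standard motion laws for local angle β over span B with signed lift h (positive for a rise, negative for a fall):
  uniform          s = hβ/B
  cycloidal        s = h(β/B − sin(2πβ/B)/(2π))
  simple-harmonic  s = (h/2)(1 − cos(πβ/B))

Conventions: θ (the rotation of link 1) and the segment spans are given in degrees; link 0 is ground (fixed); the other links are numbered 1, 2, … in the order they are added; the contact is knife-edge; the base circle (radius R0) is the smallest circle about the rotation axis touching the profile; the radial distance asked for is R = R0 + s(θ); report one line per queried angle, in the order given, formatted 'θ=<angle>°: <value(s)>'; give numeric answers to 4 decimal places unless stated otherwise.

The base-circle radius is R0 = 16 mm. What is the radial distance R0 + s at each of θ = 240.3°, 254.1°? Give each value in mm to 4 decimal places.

segment 1 (0° to 230.4°, cycloidal, h = 28) is passed completely: s = 0.0000 + (28) = 28.0000
θ = 240.3° falls in segment 2 (230.4° to 275.3°, cycloidal, h = 25): β = 240.3 − 230.4 = 9.9°, B = 44.9°; Δs = 25·(0.2205 − sin(2π·0.2205)/(2π)) = 1.6016; s = 28.0000 + 1.6016 = 29.6016
θ = 254.1° falls in segment 2 (230.4° to 275.3°, cycloidal, h = 25): β = 254.1 − 230.4 = 23.7°, B = 44.9°; Δs = 25·(0.5278 − sin(2π·0.5278)/(2π)) = 13.8884; s = 28.0000 + 13.8884 = 41.8884
θ=240.3°: R = R0 + s = 16 + 29.6016 = 45.6016
θ=254.1°: R = R0 + s = 16 + 41.8884 = 57.8884

θ=240.3°: 45.6016
θ=254.1°: 57.8884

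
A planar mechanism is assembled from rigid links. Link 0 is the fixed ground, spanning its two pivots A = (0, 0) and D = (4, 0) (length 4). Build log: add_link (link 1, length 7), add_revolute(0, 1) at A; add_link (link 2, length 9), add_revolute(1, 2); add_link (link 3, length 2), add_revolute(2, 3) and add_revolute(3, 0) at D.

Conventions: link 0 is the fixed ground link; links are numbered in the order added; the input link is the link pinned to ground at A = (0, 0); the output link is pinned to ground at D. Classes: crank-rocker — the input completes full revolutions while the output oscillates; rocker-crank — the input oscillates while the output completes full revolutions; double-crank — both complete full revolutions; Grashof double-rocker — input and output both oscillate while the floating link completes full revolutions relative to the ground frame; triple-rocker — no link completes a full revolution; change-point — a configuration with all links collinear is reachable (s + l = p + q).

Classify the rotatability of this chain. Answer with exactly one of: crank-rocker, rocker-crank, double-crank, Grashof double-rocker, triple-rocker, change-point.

lengths: ground=4, input=7, coupler=9, output=2
sorted: s=2 (shortest), l=9 (longest), p+q=11
s + l = 11 vs p + q = 11
s + l = p + q → change-point (collinear configuration reachable)

change-point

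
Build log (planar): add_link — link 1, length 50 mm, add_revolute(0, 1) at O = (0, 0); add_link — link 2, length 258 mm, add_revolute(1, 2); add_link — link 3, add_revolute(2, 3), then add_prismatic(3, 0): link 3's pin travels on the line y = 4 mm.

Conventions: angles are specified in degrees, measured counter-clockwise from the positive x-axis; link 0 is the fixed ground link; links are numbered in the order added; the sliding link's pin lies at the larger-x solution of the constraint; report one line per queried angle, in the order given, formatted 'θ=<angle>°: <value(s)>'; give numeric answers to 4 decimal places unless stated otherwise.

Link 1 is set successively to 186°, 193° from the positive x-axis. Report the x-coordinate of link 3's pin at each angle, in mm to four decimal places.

geometry: r = 50 mm, L = 258 mm, e = 4 mm
θ=186°: crank pin P = (r cos θ, r sin θ) = (-49.726095, -5.226423)
θ=186°: h = r sin θ − e = -5.226423 − 4 = -9.226423
θ=186°: x = r cos θ + √(L² − h²) = -49.726095 + 257.834973 = 208.108878
θ=193°: crank pin P = (r cos θ, r sin θ) = (-48.718503, -11.247553)
θ=193°: h = r sin θ − e = -11.247553 − 4 = -15.247553
θ=193°: x = r cos θ + √(L² − h²) = -48.718503 + 257.549048 = 208.830545

θ=186°: 208.1089
θ=193°: 208.8305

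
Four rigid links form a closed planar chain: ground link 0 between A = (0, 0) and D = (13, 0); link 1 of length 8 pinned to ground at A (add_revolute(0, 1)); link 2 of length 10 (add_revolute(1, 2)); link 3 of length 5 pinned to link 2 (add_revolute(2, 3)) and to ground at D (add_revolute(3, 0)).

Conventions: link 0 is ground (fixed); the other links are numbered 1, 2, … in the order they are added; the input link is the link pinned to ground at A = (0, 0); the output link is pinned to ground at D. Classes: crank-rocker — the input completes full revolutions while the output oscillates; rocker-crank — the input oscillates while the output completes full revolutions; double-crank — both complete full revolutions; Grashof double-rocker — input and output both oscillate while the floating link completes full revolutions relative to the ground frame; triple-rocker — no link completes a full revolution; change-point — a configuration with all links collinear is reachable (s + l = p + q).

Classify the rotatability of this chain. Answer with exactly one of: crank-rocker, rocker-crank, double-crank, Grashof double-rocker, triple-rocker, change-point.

lengths: ground=13, input=8, coupler=10, output=5
sorted: s=5 (shortest), l=13 (longest), p+q=18
s + l = 18 vs p + q = 18
s + l = p + q → change-point (collinear configuration reachable)

change-point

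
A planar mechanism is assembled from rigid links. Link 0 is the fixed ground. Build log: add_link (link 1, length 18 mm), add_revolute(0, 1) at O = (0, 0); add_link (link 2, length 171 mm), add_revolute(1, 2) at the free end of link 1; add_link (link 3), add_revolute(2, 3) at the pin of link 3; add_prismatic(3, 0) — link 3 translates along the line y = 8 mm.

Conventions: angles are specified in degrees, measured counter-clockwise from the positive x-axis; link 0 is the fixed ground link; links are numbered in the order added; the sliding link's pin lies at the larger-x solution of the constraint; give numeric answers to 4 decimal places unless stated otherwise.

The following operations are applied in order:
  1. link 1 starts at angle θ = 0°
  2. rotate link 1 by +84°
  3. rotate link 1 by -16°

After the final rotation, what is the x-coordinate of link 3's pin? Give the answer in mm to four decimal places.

geometry: r = 18 mm, L = 171 mm, e = 8 mm; θ starts at 0°
rotate link 1 by +84°: θ ← 0° +84° = 84°
rotate link 1 by -16°: θ ← 84° -16° = 68°
crank pin P = (r cos θ, r sin θ) = (6.742919, 16.689309)
h = r sin θ − e = 16.689309 − 8 = 8.689309
x = r cos θ + √(L² − h²) = 6.742919 + 170.779085 = 177.522004

177.5220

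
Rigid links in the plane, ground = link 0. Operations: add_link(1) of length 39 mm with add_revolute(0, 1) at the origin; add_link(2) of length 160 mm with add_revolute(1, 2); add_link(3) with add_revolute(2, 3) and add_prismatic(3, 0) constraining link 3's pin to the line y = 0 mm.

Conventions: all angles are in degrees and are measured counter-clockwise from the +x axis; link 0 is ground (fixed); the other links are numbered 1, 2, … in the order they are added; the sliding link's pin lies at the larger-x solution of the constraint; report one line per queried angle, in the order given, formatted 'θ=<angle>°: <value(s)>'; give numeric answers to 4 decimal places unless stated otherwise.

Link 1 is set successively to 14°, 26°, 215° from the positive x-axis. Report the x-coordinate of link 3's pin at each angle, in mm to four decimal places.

geometry: r = 39 mm, L = 160 mm, e = 0 mm
θ=14°: crank pin P = (r cos θ, r sin θ) = (37.841533, 9.434954)
θ=14°: h = r sin θ − e = 9.434954 − 0 = 9.434954
θ=14°: x = r cos θ + √(L² − h²) = 37.841533 + 159.721575 = 197.563109
θ=26°: crank pin P = (r cos θ, r sin θ) = (35.052968, 17.096475)
θ=26°: h = r sin θ − e = 17.096475 − 0 = 17.096475
θ=26°: x = r cos θ + √(L² − h²) = 35.052968 + 159.083973 = 194.136941
θ=215°: crank pin P = (r cos θ, r sin θ) = (-31.946930, -22.369481)
θ=215°: h = r sin θ − e = -22.369481 − 0 = -22.369481
θ=215°: x = r cos θ + √(L² − h²) = -31.946930 + 158.428553 = 126.481623

θ=14°: 197.5631
θ=26°: 194.1369
θ=215°: 126.4816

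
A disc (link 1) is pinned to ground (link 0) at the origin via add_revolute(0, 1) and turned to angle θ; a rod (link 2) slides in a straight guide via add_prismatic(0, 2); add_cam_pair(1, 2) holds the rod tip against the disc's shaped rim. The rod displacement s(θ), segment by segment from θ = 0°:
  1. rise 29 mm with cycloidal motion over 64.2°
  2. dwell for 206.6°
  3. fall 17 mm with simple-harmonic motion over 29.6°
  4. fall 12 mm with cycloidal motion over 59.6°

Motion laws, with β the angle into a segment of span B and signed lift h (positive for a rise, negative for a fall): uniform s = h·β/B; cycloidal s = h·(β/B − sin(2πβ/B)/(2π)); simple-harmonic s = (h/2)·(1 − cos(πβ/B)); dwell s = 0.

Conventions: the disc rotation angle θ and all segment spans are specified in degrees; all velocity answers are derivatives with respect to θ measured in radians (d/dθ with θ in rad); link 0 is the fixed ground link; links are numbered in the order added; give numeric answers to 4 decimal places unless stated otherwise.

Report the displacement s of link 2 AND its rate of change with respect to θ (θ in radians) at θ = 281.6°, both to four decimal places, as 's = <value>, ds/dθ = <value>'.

segment 1 (0° to 64.2°, cycloidal, h = 29) is passed completely: s = 0.0000 + (29) = 29.0000
segment 2 (64.2° to 270.8°, dwell): s unchanged at 29.0000
θ = 281.6° falls in segment 3 (270.8° to 300.4°, simple-harmonic, h = -17): β = 281.6 − 270.8 = 10.8°, B = 29.6°; Δs = -17/2·(1 − cos(π·0.3649)) = -4.9988; s = 29.0000 − 4.9988 = 24.0012
velocity in seg [270.8°–300.4°] (simple-harmonic), θ in radians: β = 10.8° = 0.1885 rad, B = 29.6° = 0.5166 rad; ds/dθ = (πh/(2B)) sin(πβ/B) = (π·(-17)/(2·0.5166)) sin(π·0.3649) = -47.100662 mm/rad

s = 24.0012, ds/dθ = -47.1007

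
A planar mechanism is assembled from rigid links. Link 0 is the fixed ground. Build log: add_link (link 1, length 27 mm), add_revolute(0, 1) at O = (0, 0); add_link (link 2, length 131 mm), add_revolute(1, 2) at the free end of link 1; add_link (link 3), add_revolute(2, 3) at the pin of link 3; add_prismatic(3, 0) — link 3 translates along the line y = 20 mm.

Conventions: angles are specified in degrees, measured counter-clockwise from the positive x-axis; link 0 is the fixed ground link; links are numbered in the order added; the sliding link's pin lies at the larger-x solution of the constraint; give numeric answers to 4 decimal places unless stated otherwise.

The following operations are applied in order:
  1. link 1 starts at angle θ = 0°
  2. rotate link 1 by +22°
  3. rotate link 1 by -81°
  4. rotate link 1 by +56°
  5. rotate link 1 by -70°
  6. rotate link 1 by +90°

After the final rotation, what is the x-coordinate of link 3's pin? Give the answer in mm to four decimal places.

geometry: r = 27 mm, L = 131 mm, e = 20 mm; θ starts at 0°
rotate link 1 by +22°: θ ← 0° +22° = 22°
rotate link 1 by -81°: θ ← 22° -81° = -59°
rotate link 1 by +56°: θ ← -59° +56° = -3°
rotate link 1 by -70°: θ ← -3° -70° = -73°
rotate link 1 by +90°: θ ← -73° +90° = 17°
crank pin P = (r cos θ, r sin θ) = (25.820228, 7.894036)
h = r sin θ − e = 7.894036 − 20 = -12.105964
x = r cos θ + √(L² − h²) = 25.820228 + 130.439433 = 156.259661

156.2597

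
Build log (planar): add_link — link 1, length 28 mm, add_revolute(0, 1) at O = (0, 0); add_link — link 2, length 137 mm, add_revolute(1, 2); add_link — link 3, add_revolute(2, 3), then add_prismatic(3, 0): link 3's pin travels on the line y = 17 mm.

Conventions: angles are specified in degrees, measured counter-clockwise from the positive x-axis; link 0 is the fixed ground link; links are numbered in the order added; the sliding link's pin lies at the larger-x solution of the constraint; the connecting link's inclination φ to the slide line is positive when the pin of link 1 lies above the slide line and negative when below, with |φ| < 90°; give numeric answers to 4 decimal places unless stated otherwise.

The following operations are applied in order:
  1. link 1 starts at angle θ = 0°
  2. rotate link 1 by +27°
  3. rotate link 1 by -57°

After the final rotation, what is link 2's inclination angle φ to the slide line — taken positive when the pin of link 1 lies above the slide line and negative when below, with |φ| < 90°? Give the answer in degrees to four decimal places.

geometry: r = 28 mm, L = 137 mm, e = 17 mm; θ starts at 0°
rotate link 1 by +27°: θ ← 0° +27° = 27°
rotate link 1 by -57°: θ ← 27° -57° = -30°
h = r sin θ − e = -14.000000 − 17 = -31.000000
sin φ = h / L = -31.000000 / 137 = -0.22627737
φ = arcsin(-0.22627737) = -13.078004°

-13.0780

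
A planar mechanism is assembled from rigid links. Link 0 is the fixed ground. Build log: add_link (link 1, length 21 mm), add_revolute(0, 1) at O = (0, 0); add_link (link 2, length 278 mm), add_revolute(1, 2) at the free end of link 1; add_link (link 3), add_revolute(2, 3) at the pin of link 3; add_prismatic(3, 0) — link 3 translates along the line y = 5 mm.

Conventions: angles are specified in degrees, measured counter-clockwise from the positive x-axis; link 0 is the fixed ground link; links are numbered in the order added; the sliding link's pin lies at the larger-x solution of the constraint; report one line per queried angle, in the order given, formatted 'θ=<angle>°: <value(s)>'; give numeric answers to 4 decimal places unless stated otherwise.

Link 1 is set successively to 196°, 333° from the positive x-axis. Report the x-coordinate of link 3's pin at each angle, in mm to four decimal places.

geometry: r = 21 mm, L = 278 mm, e = 5 mm
θ=196°: crank pin P = (r cos θ, r sin θ) = (-20.186496, -5.788384)
θ=196°: h = r sin θ − e = -5.788384 − 5 = -10.788384
θ=196°: x = r cos θ + √(L² − h²) = -20.186496 + 277.790588 = 257.604092
θ=333°: crank pin P = (r cos θ, r sin θ) = (18.711137, -9.533800)
θ=333°: h = r sin θ − e = -9.533800 − 5 = -14.533800
θ=333°: x = r cos θ + √(L² − h²) = 18.711137 + 277.619828 = 296.330965

θ=196°: 257.6041
θ=333°: 296.3310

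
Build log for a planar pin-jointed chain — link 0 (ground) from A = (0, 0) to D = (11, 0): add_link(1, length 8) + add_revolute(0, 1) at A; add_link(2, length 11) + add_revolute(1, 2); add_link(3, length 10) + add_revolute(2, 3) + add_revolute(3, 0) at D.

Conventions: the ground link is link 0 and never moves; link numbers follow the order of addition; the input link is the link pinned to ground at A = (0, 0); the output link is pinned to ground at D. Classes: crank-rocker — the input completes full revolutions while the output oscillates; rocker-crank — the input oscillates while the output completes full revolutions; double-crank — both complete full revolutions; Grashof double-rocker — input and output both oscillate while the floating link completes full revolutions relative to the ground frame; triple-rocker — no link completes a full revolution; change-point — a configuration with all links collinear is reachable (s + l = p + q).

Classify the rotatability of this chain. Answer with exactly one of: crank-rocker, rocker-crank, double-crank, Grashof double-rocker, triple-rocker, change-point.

lengths: ground=11, input=8, coupler=11, output=10
sorted: s=8 (shortest), l=11 (longest), p+q=21
s + l = 19 vs p + q = 21
s + l < p + q (Grashof) with shortest = input link → crank-rocker

crank-rocker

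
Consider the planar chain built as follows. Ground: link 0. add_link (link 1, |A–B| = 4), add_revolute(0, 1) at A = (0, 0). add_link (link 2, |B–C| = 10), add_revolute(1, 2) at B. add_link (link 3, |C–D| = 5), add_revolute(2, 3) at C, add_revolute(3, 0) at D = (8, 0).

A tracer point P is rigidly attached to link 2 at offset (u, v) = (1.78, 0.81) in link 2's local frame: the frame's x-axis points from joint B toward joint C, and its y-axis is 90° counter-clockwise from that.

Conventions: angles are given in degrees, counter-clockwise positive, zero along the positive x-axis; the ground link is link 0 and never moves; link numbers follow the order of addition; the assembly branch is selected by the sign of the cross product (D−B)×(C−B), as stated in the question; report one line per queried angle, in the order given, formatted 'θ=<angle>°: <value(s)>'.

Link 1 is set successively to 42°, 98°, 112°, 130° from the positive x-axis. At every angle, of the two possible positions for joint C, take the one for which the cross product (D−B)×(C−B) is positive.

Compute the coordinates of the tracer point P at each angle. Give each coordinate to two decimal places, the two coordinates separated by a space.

A=(0,0), D=(8.00,0)
θ=42°: B = A + 4.00·(cos42°, sin42°) = (2.9726, 2.6765)
θ=42°: |BD| = 5.6955
θ=42°: circle(B,10.00) ∩ circle(D,5.00): a=9.4319, h=3.3226
θ=42°:   candidates: C₊=(12.8595,1.1770) cross=18.924; C₋=(9.7367,-4.6887) cross=-18.924
θ=42°:   branch + wants cross > 0 → take C=(12.8595,1.1770) (cross=18.924)
θ=42°: ex = (C−B)/|BC| = (0.9887,-0.1500); ey = (0.1500,0.9887)
θ=42°: P = B + 1.78·ex + 0.81·ey = (4.8539,3.2104)
θ=98°: B = A + 4.00·(cos98°, sin98°) = (-0.5567, 3.9611)
θ=98°: |BD| = 9.4291
θ=98°: circle(B,10.00) ∩ circle(D,5.00): a=8.6916, h=4.9453
θ=98°:   candidates: C₊=(9.4083,4.7976) cross=46.630; C₋=(5.2533,-4.1780) cross=-46.630
θ=98°:   branch + wants cross > 0 → take C=(9.4083,4.7976) (cross=46.630)
θ=98°: ex = (C−B)/|BC| = (0.9965,0.0837); ey = (-0.0837,0.9965)
θ=98°: P = B + 1.78·ex + 0.81·ey = (1.1493,4.9171)
θ=112°: B = A + 4.00·(cos112°, sin112°) = (-1.4984, 3.7087)
θ=112°: |BD| = 10.1968
θ=112°: circle(B,10.00) ∩ circle(D,5.00): a=8.7760, h=4.7939
θ=112°:   candidates: C₊=(8.4201,4.9823) cross=48.882; C₋=(4.9329,-3.9488) cross=-48.882
θ=112°:   branch + wants cross > 0 → take C=(8.4201,4.9823) (cross=48.882)
θ=112°: ex = (C−B)/|BC| = (0.9919,0.1274); ey = (-0.1274,0.9919)
θ=112°: P = B + 1.78·ex + 0.81·ey = (0.1639,4.7388)
θ=130°: B = A + 4.00·(cos130°, sin130°) = (-2.5712, 3.0642)
θ=130°: |BD| = 11.0063
θ=130°: circle(B,10.00) ∩ circle(D,5.00): a=8.9103, h=4.5395
θ=130°:   candidates: C₊=(7.2507,4.9435) cross=49.963; C₋=(4.7231,-3.7765) cross=-49.963
θ=130°:   branch + wants cross > 0 → take C=(7.2507,4.9435) (cross=49.963)
θ=130°: ex = (C−B)/|BC| = (0.9822,0.1879); ey = (-0.1879,0.9822)
θ=130°: P = B + 1.78·ex + 0.81·ey = (-0.9751,4.1943)

θ=42°: 4.85 3.21
θ=98°: 1.15 4.92
θ=112°: 0.16 4.74
θ=130°: -0.98 4.19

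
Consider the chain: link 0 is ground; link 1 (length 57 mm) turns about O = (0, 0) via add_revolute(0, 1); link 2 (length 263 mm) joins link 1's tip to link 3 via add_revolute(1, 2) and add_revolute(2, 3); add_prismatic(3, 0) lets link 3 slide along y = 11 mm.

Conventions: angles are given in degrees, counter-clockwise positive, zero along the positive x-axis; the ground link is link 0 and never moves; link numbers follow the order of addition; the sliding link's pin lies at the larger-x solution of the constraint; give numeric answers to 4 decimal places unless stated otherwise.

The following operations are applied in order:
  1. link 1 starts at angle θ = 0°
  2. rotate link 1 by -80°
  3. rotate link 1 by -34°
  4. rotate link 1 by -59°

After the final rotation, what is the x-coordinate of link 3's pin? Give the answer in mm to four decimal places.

geometry: r = 57 mm, L = 263 mm, e = 11 mm; θ starts at 0°
rotate link 1 by -80°: θ ← 0° -80° = -80°
rotate link 1 by -34°: θ ← -80° -34° = -114°
rotate link 1 by -59°: θ ← -114° -59° = -173°
crank pin P = (r cos θ, r sin θ) = (-56.575131, -6.946553)
h = r sin θ − e = -6.946553 − 11 = -17.946553
x = r cos θ + √(L² − h²) = -56.575131 + 262.386969 = 205.811838

205.8118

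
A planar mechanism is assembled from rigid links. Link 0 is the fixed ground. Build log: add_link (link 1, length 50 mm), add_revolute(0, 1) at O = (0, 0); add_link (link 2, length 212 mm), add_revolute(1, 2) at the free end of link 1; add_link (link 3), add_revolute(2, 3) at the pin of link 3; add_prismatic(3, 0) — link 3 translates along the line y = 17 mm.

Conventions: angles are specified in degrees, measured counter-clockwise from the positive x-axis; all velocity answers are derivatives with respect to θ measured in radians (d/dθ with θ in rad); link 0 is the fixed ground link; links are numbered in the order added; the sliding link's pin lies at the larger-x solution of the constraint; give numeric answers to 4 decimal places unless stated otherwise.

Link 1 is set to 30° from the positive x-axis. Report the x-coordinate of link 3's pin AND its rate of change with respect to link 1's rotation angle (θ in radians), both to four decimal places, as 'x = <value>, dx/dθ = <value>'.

geometry: r = 50 mm, L = 212 mm, e = 17 mm
crank pin P = (r cos θ, r sin θ) = (43.301270, 25.000000)
h = r sin θ − e = 25.000000 − 17 = 8.000000
x = r cos θ + √(L² − h²) = 43.301270 + 211.849003 = 255.150273
dx/dθ = −r sin θ − h·r cos θ/√(L² − h²) (θ in radians; h = 8.000000) = -26.635175

x = 255.1503, dx/dθ = -26.6352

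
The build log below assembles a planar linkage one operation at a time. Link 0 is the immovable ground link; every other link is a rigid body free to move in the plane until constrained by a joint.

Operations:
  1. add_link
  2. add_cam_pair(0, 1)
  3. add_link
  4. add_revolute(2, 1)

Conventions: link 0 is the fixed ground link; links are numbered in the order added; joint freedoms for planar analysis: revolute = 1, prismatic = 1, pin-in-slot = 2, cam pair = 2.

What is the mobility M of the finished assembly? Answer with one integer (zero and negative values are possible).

(L,J1,J2)=(1,0,0); link0 fixed
link1: (2,0,0)
C 0-1 [J2]: (2,0,1)
link2: (3,0,1)
R 2-1 [J1]: (3,1,1)
Grübler: 3·2 − 2·1 − 1 = 3

M = 3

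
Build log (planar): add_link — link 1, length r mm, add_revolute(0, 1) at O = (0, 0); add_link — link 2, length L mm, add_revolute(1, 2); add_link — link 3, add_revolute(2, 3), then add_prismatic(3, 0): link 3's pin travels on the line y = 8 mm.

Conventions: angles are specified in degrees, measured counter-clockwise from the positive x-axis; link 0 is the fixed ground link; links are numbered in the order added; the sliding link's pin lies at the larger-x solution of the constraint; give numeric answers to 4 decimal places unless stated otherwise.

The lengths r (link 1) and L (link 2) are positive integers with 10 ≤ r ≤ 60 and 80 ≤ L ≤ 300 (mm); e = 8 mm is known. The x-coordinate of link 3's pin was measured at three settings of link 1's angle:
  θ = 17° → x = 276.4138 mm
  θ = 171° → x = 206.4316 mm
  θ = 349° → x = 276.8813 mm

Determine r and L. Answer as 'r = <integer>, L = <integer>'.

constraint per measurement: (x − r cos θ)² + (r sin θ − e)² = L²
subtracting the θ₁ and θ₂ equations cancels the r² and L² terms:
r = (x₁² − x₂²) / (2[(x₁cos θ₁ + e sin θ₁) − (x₂cos θ₂ + e sin θ₂)]) = 36.0000 → r = 36
L² = (x₁ − r cos θ₁)² + (r sin θ₁ − e)² = 58564.0029 → L = 242.0000 → L = 242
check at θ₃=349°: x = 276.8813 (printed 276.8813) ✓

r = 36, L = 242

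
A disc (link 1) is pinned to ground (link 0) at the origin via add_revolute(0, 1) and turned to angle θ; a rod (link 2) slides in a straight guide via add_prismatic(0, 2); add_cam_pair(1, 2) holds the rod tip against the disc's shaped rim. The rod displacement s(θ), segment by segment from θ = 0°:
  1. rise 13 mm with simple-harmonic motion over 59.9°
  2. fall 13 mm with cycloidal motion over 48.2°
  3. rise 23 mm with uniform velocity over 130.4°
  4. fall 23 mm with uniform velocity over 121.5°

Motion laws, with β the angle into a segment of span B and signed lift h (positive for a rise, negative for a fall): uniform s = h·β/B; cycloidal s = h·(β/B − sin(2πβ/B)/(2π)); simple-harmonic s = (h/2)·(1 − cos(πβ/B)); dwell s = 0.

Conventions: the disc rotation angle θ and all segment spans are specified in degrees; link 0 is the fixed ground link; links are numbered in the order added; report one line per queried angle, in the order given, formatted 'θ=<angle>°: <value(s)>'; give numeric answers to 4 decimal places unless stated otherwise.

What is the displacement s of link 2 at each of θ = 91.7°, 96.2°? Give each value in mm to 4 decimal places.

segment 1 (0° to 59.9°, simple-harmonic, h = 13) is passed completely: s = 0.0000 + (13) = 13.0000
θ = 91.7° falls in segment 2 (59.9° to 108.1°, cycloidal, h = -13): β = 91.7 − 59.9 = 31.8°, B = 48.2°; Δs = -13·(0.6598 − sin(2π·0.6598)/(2π)) = -10.3220; s = 13.0000 − 10.3220 = 2.6780
θ = 96.2° falls in segment 2 (59.9° to 108.1°, cycloidal, h = -13): β = 96.2 − 59.9 = 36.3°, B = 48.2°; Δs = -13·(0.7531 − sin(2π·0.7531)/(2π)) = -11.8591; s = 13.0000 − 11.8591 = 1.1409

θ=91.7°: 2.6780
θ=96.2°: 1.1409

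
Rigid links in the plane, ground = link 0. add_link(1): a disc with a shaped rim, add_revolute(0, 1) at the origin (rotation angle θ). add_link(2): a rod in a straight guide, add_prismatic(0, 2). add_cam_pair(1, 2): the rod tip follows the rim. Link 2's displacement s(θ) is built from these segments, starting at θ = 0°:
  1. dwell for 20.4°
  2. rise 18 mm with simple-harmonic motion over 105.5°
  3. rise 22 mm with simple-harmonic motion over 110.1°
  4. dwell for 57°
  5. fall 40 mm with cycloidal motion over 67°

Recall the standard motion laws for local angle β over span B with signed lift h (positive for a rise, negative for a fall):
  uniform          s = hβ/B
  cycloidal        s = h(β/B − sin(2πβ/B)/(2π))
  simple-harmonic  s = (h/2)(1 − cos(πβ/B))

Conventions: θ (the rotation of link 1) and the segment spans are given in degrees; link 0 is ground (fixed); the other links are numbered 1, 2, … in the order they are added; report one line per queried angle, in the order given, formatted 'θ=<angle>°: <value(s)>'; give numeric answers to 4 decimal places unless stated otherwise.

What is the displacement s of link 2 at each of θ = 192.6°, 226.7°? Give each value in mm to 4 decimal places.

segment 1 (0° to 20.4°, dwell): s unchanged at 0.0000
segment 2 (20.4° to 125.9°, simple-harmonic, h = 18) is passed completely: s = 0.0000 + (18) = 18.0000
θ = 192.6° falls in segment 3 (125.9° to 236°, simple-harmonic, h = 22): β = 192.6 − 125.9 = 66.7°, B = 110.1°; Δs = 22/2·(1 − cos(π·0.6058)) = 14.5897; s = 18.0000 + 14.5897 = 32.5897
θ = 226.7° falls in segment 3 (125.9° to 236°, simple-harmonic, h = 22): β = 226.7 − 125.9 = 100.8°, B = 110.1°; Δs = 22/2·(1 − cos(π·0.9155)) = 21.6150; s = 18.0000 + 21.6150 = 39.6150

θ=192.6°: 32.5897
θ=226.7°: 39.6150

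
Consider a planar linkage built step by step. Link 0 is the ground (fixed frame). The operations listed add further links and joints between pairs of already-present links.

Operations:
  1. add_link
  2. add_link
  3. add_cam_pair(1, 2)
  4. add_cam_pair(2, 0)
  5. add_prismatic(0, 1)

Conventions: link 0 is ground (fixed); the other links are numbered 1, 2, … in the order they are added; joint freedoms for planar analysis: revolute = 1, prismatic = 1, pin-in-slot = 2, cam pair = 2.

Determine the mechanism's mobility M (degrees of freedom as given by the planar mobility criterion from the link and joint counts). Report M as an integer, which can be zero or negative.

ground; <1,0,0>
#1 <2,0,0>
#2 <3,0,0>
C:1↔2 J2 <3,0,1>
C:2↔0 J2 <3,0,2>
P:0↔1 J1 <3,1,2>
3×2 − 2×1 − 1×2 = 2

M = 2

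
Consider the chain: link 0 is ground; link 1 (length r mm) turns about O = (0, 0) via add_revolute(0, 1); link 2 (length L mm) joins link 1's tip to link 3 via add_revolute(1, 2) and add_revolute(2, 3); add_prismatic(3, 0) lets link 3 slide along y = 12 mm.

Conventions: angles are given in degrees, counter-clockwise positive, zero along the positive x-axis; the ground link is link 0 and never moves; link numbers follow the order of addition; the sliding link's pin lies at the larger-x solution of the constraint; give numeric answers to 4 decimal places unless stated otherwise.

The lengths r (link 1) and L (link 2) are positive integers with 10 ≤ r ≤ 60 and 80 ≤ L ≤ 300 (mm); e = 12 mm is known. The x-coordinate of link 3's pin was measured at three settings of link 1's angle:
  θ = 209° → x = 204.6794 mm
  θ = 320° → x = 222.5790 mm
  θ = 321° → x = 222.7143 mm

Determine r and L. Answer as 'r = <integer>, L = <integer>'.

constraint per measurement: (x − r cos θ)² + (r sin θ − e)² = L²
subtracting the θ₁ and θ₂ equations cancels the r² and L² terms:
r = (x₁² − x₂²) / (2[(x₁cos θ₁ + e sin θ₁) − (x₂cos θ₂ + e sin θ₂)]) = 11.0000 → r = 11
L² = (x₁ − r cos θ₁)² + (r sin θ₁ − e)² = 46225.0125 → L = 215.0000 → L = 215
check at θ₃=321°: x = 222.7143 (printed 222.7143) ✓

r = 11, L = 215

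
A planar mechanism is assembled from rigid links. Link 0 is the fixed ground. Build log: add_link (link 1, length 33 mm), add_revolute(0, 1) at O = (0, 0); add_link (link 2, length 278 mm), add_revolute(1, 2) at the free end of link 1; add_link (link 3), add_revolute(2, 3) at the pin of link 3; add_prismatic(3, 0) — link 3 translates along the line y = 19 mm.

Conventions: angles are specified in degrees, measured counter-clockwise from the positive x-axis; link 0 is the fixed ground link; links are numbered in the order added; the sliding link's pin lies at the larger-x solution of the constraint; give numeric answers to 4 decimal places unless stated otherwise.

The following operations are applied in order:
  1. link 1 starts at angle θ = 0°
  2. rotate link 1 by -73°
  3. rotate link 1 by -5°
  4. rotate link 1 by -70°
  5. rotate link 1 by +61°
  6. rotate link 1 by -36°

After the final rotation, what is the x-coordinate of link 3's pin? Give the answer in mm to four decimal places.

geometry: r = 33 mm, L = 278 mm, e = 19 mm; θ starts at 0°
rotate link 1 by -73°: θ ← 0° -73° = -73°
rotate link 1 by -5°: θ ← -73° -5° = -78°
rotate link 1 by -70°: θ ← -78° -70° = -148°
rotate link 1 by +61°: θ ← -148° +61° = -87°
rotate link 1 by -36°: θ ← -87° -36° = -123°
crank pin P = (r cos θ, r sin θ) = (-17.973088, -27.676129)
h = r sin θ − e = -27.676129 − 19 = -46.676129
x = r cos θ + √(L² − h²) = -17.973088 + 274.053533 = 256.080445

256.0804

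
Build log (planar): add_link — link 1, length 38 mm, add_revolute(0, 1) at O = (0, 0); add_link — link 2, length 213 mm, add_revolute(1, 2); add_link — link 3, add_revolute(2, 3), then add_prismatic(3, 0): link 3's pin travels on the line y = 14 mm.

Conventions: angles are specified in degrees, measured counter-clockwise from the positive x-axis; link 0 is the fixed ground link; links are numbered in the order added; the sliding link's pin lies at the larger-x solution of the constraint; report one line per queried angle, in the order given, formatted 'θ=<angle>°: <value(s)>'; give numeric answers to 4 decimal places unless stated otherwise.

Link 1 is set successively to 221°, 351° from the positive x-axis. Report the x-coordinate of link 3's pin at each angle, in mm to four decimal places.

geometry: r = 38 mm, L = 213 mm, e = 14 mm
θ=221°: crank pin P = (r cos θ, r sin θ) = (-28.678964, -24.930243)
θ=221°: h = r sin θ − e = -24.930243 − 14 = -38.930243
θ=221°: x = r cos θ + √(L² − h²) = -28.678964 + 209.412120 = 180.733156
θ=351°: crank pin P = (r cos θ, r sin θ) = (37.532157, -5.944510)
θ=351°: h = r sin θ − e = -5.944510 − 14 = -19.944510
θ=351°: x = r cos θ + √(L² − h²) = 37.532157 + 212.064180 = 249.596337

θ=221°: 180.7332
θ=351°: 249.5963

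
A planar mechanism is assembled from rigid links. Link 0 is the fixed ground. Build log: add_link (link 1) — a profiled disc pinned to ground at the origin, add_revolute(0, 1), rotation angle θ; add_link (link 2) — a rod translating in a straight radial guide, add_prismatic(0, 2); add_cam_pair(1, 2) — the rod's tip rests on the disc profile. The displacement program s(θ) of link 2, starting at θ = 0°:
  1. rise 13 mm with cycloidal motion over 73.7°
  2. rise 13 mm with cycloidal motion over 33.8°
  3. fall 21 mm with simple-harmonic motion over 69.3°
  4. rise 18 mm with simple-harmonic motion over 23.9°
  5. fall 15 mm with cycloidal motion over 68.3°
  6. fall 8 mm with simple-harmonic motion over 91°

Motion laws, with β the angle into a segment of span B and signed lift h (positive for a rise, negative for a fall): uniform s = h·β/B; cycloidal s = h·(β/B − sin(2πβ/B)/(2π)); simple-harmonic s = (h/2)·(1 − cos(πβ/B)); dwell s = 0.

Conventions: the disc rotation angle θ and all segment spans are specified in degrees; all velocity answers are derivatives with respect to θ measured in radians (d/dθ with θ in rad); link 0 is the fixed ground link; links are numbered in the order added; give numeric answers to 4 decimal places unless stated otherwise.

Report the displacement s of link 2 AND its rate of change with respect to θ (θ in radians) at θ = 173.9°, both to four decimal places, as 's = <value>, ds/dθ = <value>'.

seg 1 [0°–73.7°] cycloidal, h=13: full span → s += 13 → s = 13.0000
seg 2 [73.7°–107.5°] cycloidal, h=13: full span → s += 13 → s = 26.0000
seg 3 [107.5°–176.8°] simple-harmonic, h=-21: θ=173.9° here. β=66.4, B=69.3. -21/2·(1 − cos(π·0.9582)) = -20.9094 → s = 5.0906
velocity in seg [107.5°–176.8°] (simple-harmonic), θ in radians: β = 66.4° = 1.1589 rad, B = 69.3° = 1.2095 rad; ds/dθ = (πh/(2B)) sin(πβ/B) = (π·(-21)/(2·1.2095)) sin(π·0.9582) = -3.575127 mm/rad

s = 5.0906, ds/dθ = -3.5751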